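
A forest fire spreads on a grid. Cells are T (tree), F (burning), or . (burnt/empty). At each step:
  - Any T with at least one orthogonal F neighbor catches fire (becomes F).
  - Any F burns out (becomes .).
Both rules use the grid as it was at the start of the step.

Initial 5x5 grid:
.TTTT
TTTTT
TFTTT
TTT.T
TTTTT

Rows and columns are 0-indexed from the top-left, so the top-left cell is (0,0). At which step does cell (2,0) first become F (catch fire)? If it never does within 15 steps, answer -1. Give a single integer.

Step 1: cell (2,0)='F' (+4 fires, +1 burnt)
  -> target ignites at step 1
Step 2: cell (2,0)='.' (+7 fires, +4 burnt)
Step 3: cell (2,0)='.' (+5 fires, +7 burnt)
Step 4: cell (2,0)='.' (+4 fires, +5 burnt)
Step 5: cell (2,0)='.' (+2 fires, +4 burnt)
Step 6: cell (2,0)='.' (+0 fires, +2 burnt)
  fire out at step 6

1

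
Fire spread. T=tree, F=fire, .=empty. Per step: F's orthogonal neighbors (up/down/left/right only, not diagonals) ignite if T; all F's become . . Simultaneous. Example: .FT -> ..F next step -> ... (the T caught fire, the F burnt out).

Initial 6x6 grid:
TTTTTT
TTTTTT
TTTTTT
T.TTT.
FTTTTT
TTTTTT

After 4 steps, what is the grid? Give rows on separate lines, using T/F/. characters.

Step 1: 3 trees catch fire, 1 burn out
  TTTTTT
  TTTTTT
  TTTTTT
  F.TTT.
  .FTTTT
  FTTTTT
Step 2: 3 trees catch fire, 3 burn out
  TTTTTT
  TTTTTT
  FTTTTT
  ..TTT.
  ..FTTT
  .FTTTT
Step 3: 5 trees catch fire, 3 burn out
  TTTTTT
  FTTTTT
  .FTTTT
  ..FTT.
  ...FTT
  ..FTTT
Step 4: 6 trees catch fire, 5 burn out
  FTTTTT
  .FTTTT
  ..FTTT
  ...FT.
  ....FT
  ...FTT

FTTTTT
.FTTTT
..FTTT
...FT.
....FT
...FTT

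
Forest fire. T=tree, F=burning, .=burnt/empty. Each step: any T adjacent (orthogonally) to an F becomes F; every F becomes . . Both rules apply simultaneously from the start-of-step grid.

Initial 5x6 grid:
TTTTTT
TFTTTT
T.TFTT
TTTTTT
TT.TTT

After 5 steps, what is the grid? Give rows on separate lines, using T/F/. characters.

Step 1: 7 trees catch fire, 2 burn out
  TFTTTT
  F.FFTT
  T.F.FT
  TTTFTT
  TT.TTT
Step 2: 9 trees catch fire, 7 burn out
  F.FFTT
  ....FT
  F....F
  TTF.FT
  TT.FTT
Step 3: 6 trees catch fire, 9 burn out
  ....FT
  .....F
  ......
  FF...F
  TT..FT
Step 4: 4 trees catch fire, 6 burn out
  .....F
  ......
  ......
  ......
  FF...F
Step 5: 0 trees catch fire, 4 burn out
  ......
  ......
  ......
  ......
  ......

......
......
......
......
......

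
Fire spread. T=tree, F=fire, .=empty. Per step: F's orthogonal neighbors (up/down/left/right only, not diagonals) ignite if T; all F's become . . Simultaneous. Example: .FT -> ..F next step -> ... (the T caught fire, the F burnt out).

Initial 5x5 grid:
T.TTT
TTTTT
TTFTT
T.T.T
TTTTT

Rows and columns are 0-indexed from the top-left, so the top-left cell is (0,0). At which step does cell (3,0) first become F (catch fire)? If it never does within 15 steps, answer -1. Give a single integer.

Step 1: cell (3,0)='T' (+4 fires, +1 burnt)
Step 2: cell (3,0)='T' (+6 fires, +4 burnt)
Step 3: cell (3,0)='F' (+7 fires, +6 burnt)
  -> target ignites at step 3
Step 4: cell (3,0)='.' (+4 fires, +7 burnt)
Step 5: cell (3,0)='.' (+0 fires, +4 burnt)
  fire out at step 5

3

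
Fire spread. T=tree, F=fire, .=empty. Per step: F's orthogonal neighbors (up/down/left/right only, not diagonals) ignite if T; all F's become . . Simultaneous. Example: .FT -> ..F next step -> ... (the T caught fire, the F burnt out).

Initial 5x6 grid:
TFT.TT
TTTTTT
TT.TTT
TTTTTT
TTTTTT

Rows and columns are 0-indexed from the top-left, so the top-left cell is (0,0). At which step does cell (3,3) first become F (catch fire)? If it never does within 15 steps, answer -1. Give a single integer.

Step 1: cell (3,3)='T' (+3 fires, +1 burnt)
Step 2: cell (3,3)='T' (+3 fires, +3 burnt)
Step 3: cell (3,3)='T' (+3 fires, +3 burnt)
Step 4: cell (3,3)='T' (+5 fires, +3 burnt)
Step 5: cell (3,3)='F' (+6 fires, +5 burnt)
  -> target ignites at step 5
Step 6: cell (3,3)='.' (+4 fires, +6 burnt)
Step 7: cell (3,3)='.' (+2 fires, +4 burnt)
Step 8: cell (3,3)='.' (+1 fires, +2 burnt)
Step 9: cell (3,3)='.' (+0 fires, +1 burnt)
  fire out at step 9

5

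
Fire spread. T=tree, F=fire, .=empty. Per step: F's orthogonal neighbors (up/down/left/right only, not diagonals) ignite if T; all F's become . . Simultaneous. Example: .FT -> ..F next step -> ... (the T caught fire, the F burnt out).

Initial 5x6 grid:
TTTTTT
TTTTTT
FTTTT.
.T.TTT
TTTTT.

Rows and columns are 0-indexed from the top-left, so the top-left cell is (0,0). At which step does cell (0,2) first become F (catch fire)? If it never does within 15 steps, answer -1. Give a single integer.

Step 1: cell (0,2)='T' (+2 fires, +1 burnt)
Step 2: cell (0,2)='T' (+4 fires, +2 burnt)
Step 3: cell (0,2)='T' (+4 fires, +4 burnt)
Step 4: cell (0,2)='F' (+6 fires, +4 burnt)
  -> target ignites at step 4
Step 5: cell (0,2)='.' (+4 fires, +6 burnt)
Step 6: cell (0,2)='.' (+4 fires, +4 burnt)
Step 7: cell (0,2)='.' (+1 fires, +4 burnt)
Step 8: cell (0,2)='.' (+0 fires, +1 burnt)
  fire out at step 8

4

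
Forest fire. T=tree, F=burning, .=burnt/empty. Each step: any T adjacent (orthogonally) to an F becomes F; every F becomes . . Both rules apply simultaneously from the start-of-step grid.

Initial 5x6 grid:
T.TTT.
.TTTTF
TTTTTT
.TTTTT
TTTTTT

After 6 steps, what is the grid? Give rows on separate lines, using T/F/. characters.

Step 1: 2 trees catch fire, 1 burn out
  T.TTT.
  .TTTF.
  TTTTTF
  .TTTTT
  TTTTTT
Step 2: 4 trees catch fire, 2 burn out
  T.TTF.
  .TTF..
  TTTTF.
  .TTTTF
  TTTTTT
Step 3: 5 trees catch fire, 4 burn out
  T.TF..
  .TF...
  TTTF..
  .TTTF.
  TTTTTF
Step 4: 5 trees catch fire, 5 burn out
  T.F...
  .F....
  TTF...
  .TTF..
  TTTTF.
Step 5: 3 trees catch fire, 5 burn out
  T.....
  ......
  TF....
  .TF...
  TTTF..
Step 6: 3 trees catch fire, 3 burn out
  T.....
  ......
  F.....
  .F....
  TTF...

T.....
......
F.....
.F....
TTF...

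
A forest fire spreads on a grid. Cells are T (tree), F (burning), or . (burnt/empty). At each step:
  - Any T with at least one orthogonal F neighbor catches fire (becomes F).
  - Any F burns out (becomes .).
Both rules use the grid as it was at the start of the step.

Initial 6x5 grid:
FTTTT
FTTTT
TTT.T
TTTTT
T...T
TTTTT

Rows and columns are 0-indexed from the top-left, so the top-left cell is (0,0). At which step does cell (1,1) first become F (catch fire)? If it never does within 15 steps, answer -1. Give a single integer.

Step 1: cell (1,1)='F' (+3 fires, +2 burnt)
  -> target ignites at step 1
Step 2: cell (1,1)='.' (+4 fires, +3 burnt)
Step 3: cell (1,1)='.' (+5 fires, +4 burnt)
Step 4: cell (1,1)='.' (+4 fires, +5 burnt)
Step 5: cell (1,1)='.' (+3 fires, +4 burnt)
Step 6: cell (1,1)='.' (+2 fires, +3 burnt)
Step 7: cell (1,1)='.' (+2 fires, +2 burnt)
Step 8: cell (1,1)='.' (+1 fires, +2 burnt)
Step 9: cell (1,1)='.' (+0 fires, +1 burnt)
  fire out at step 9

1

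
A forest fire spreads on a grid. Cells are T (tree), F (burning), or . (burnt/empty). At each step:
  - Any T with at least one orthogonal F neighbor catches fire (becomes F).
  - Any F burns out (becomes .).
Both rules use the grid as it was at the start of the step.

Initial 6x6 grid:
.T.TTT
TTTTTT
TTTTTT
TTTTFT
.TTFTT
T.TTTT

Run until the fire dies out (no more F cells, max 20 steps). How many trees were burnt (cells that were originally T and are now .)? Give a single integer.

Step 1: +6 fires, +2 burnt (F count now 6)
Step 2: +8 fires, +6 burnt (F count now 8)
Step 3: +6 fires, +8 burnt (F count now 6)
Step 4: +5 fires, +6 burnt (F count now 5)
Step 5: +2 fires, +5 burnt (F count now 2)
Step 6: +2 fires, +2 burnt (F count now 2)
Step 7: +0 fires, +2 burnt (F count now 0)
Fire out after step 7
Initially T: 30, now '.': 35
Total burnt (originally-T cells now '.'): 29

Answer: 29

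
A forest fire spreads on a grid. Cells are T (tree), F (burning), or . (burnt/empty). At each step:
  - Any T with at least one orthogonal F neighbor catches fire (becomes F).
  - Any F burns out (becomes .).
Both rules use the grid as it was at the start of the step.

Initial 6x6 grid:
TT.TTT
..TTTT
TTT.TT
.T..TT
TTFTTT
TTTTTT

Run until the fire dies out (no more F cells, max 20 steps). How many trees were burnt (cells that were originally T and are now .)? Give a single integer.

Answer: 26

Derivation:
Step 1: +3 fires, +1 burnt (F count now 3)
Step 2: +5 fires, +3 burnt (F count now 5)
Step 3: +5 fires, +5 burnt (F count now 5)
Step 4: +5 fires, +5 burnt (F count now 5)
Step 5: +3 fires, +5 burnt (F count now 3)
Step 6: +3 fires, +3 burnt (F count now 3)
Step 7: +2 fires, +3 burnt (F count now 2)
Step 8: +0 fires, +2 burnt (F count now 0)
Fire out after step 8
Initially T: 28, now '.': 34
Total burnt (originally-T cells now '.'): 26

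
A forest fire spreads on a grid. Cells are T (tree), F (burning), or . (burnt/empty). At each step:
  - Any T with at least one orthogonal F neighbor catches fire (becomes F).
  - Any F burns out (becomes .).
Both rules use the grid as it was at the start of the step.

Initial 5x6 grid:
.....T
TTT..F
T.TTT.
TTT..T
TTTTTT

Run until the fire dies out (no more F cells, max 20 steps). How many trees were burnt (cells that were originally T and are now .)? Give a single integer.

Step 1: +1 fires, +1 burnt (F count now 1)
Step 2: +0 fires, +1 burnt (F count now 0)
Fire out after step 2
Initially T: 18, now '.': 13
Total burnt (originally-T cells now '.'): 1

Answer: 1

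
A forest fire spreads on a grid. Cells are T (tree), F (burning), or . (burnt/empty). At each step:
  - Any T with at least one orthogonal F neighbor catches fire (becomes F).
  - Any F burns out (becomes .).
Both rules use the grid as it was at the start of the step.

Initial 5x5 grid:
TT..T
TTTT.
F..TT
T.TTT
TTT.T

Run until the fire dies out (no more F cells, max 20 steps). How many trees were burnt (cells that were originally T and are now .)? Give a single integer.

Answer: 16

Derivation:
Step 1: +2 fires, +1 burnt (F count now 2)
Step 2: +3 fires, +2 burnt (F count now 3)
Step 3: +3 fires, +3 burnt (F count now 3)
Step 4: +2 fires, +3 burnt (F count now 2)
Step 5: +2 fires, +2 burnt (F count now 2)
Step 6: +2 fires, +2 burnt (F count now 2)
Step 7: +1 fires, +2 burnt (F count now 1)
Step 8: +1 fires, +1 burnt (F count now 1)
Step 9: +0 fires, +1 burnt (F count now 0)
Fire out after step 9
Initially T: 17, now '.': 24
Total burnt (originally-T cells now '.'): 16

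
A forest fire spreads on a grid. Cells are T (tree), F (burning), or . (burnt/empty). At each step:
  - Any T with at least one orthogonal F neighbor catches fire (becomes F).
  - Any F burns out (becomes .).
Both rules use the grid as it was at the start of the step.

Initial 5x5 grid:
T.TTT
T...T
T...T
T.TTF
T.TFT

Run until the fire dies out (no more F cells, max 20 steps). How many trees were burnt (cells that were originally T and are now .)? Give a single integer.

Step 1: +4 fires, +2 burnt (F count now 4)
Step 2: +2 fires, +4 burnt (F count now 2)
Step 3: +1 fires, +2 burnt (F count now 1)
Step 4: +1 fires, +1 burnt (F count now 1)
Step 5: +1 fires, +1 burnt (F count now 1)
Step 6: +0 fires, +1 burnt (F count now 0)
Fire out after step 6
Initially T: 14, now '.': 20
Total burnt (originally-T cells now '.'): 9

Answer: 9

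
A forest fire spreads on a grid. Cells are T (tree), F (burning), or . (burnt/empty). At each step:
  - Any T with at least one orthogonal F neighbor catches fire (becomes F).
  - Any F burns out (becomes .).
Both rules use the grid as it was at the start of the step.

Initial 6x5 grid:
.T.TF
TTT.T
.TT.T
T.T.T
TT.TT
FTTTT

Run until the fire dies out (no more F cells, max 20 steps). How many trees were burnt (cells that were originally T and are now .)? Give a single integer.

Answer: 13

Derivation:
Step 1: +4 fires, +2 burnt (F count now 4)
Step 2: +4 fires, +4 burnt (F count now 4)
Step 3: +2 fires, +4 burnt (F count now 2)
Step 4: +3 fires, +2 burnt (F count now 3)
Step 5: +0 fires, +3 burnt (F count now 0)
Fire out after step 5
Initially T: 20, now '.': 23
Total burnt (originally-T cells now '.'): 13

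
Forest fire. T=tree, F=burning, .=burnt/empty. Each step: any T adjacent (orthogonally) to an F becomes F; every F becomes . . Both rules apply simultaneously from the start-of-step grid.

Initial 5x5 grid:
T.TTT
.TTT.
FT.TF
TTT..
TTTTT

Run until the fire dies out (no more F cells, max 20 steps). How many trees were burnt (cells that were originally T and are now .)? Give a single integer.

Answer: 16

Derivation:
Step 1: +3 fires, +2 burnt (F count now 3)
Step 2: +4 fires, +3 burnt (F count now 4)
Step 3: +4 fires, +4 burnt (F count now 4)
Step 4: +3 fires, +4 burnt (F count now 3)
Step 5: +1 fires, +3 burnt (F count now 1)
Step 6: +1 fires, +1 burnt (F count now 1)
Step 7: +0 fires, +1 burnt (F count now 0)
Fire out after step 7
Initially T: 17, now '.': 24
Total burnt (originally-T cells now '.'): 16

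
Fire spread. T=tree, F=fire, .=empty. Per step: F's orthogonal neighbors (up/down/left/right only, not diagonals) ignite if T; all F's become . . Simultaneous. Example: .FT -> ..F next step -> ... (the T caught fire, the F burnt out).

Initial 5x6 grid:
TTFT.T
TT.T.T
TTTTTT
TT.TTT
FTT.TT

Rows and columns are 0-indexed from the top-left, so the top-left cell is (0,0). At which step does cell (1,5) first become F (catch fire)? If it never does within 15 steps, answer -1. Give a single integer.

Step 1: cell (1,5)='T' (+4 fires, +2 burnt)
Step 2: cell (1,5)='T' (+6 fires, +4 burnt)
Step 3: cell (1,5)='T' (+3 fires, +6 burnt)
Step 4: cell (1,5)='T' (+3 fires, +3 burnt)
Step 5: cell (1,5)='T' (+2 fires, +3 burnt)
Step 6: cell (1,5)='F' (+3 fires, +2 burnt)
  -> target ignites at step 6
Step 7: cell (1,5)='.' (+2 fires, +3 burnt)
Step 8: cell (1,5)='.' (+0 fires, +2 burnt)
  fire out at step 8

6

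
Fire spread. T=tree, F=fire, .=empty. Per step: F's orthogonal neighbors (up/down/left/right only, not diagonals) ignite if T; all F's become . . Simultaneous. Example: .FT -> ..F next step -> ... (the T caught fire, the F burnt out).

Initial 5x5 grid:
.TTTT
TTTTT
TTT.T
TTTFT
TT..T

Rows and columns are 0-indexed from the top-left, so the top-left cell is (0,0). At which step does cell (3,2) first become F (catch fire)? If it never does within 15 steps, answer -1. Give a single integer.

Step 1: cell (3,2)='F' (+2 fires, +1 burnt)
  -> target ignites at step 1
Step 2: cell (3,2)='.' (+4 fires, +2 burnt)
Step 3: cell (3,2)='.' (+5 fires, +4 burnt)
Step 4: cell (3,2)='.' (+6 fires, +5 burnt)
Step 5: cell (3,2)='.' (+3 fires, +6 burnt)
Step 6: cell (3,2)='.' (+0 fires, +3 burnt)
  fire out at step 6

1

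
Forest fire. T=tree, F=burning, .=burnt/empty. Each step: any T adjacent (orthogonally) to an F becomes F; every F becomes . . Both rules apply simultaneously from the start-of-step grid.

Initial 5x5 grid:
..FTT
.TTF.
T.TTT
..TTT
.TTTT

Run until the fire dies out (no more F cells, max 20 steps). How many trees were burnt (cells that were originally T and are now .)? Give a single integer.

Answer: 14

Derivation:
Step 1: +3 fires, +2 burnt (F count now 3)
Step 2: +5 fires, +3 burnt (F count now 5)
Step 3: +3 fires, +5 burnt (F count now 3)
Step 4: +2 fires, +3 burnt (F count now 2)
Step 5: +1 fires, +2 burnt (F count now 1)
Step 6: +0 fires, +1 burnt (F count now 0)
Fire out after step 6
Initially T: 15, now '.': 24
Total burnt (originally-T cells now '.'): 14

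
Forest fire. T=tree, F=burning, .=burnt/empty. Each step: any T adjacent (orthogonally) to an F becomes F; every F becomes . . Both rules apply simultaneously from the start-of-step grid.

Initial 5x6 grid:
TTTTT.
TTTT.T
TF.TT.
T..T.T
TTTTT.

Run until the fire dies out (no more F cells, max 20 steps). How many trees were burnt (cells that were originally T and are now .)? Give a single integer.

Step 1: +2 fires, +1 burnt (F count now 2)
Step 2: +4 fires, +2 burnt (F count now 4)
Step 3: +4 fires, +4 burnt (F count now 4)
Step 4: +3 fires, +4 burnt (F count now 3)
Step 5: +4 fires, +3 burnt (F count now 4)
Step 6: +1 fires, +4 burnt (F count now 1)
Step 7: +1 fires, +1 burnt (F count now 1)
Step 8: +0 fires, +1 burnt (F count now 0)
Fire out after step 8
Initially T: 21, now '.': 28
Total burnt (originally-T cells now '.'): 19

Answer: 19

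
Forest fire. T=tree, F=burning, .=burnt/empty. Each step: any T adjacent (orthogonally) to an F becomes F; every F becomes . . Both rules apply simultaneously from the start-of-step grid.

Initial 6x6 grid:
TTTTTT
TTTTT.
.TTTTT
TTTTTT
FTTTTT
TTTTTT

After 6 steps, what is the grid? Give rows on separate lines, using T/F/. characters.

Step 1: 3 trees catch fire, 1 burn out
  TTTTTT
  TTTTT.
  .TTTTT
  FTTTTT
  .FTTTT
  FTTTTT
Step 2: 3 trees catch fire, 3 burn out
  TTTTTT
  TTTTT.
  .TTTTT
  .FTTTT
  ..FTTT
  .FTTTT
Step 3: 4 trees catch fire, 3 burn out
  TTTTTT
  TTTTT.
  .FTTTT
  ..FTTT
  ...FTT
  ..FTTT
Step 4: 5 trees catch fire, 4 burn out
  TTTTTT
  TFTTT.
  ..FTTT
  ...FTT
  ....FT
  ...FTT
Step 5: 7 trees catch fire, 5 burn out
  TFTTTT
  F.FTT.
  ...FTT
  ....FT
  .....F
  ....FT
Step 6: 6 trees catch fire, 7 burn out
  F.FTTT
  ...FT.
  ....FT
  .....F
  ......
  .....F

F.FTTT
...FT.
....FT
.....F
......
.....F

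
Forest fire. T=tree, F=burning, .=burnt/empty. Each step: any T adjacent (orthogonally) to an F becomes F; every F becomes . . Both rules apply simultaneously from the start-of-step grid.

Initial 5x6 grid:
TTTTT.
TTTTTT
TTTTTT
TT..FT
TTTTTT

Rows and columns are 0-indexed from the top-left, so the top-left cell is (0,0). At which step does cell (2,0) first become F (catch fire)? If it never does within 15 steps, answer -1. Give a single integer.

Step 1: cell (2,0)='T' (+3 fires, +1 burnt)
Step 2: cell (2,0)='T' (+5 fires, +3 burnt)
Step 3: cell (2,0)='T' (+5 fires, +5 burnt)
Step 4: cell (2,0)='T' (+4 fires, +5 burnt)
Step 5: cell (2,0)='F' (+5 fires, +4 burnt)
  -> target ignites at step 5
Step 6: cell (2,0)='.' (+3 fires, +5 burnt)
Step 7: cell (2,0)='.' (+1 fires, +3 burnt)
Step 8: cell (2,0)='.' (+0 fires, +1 burnt)
  fire out at step 8

5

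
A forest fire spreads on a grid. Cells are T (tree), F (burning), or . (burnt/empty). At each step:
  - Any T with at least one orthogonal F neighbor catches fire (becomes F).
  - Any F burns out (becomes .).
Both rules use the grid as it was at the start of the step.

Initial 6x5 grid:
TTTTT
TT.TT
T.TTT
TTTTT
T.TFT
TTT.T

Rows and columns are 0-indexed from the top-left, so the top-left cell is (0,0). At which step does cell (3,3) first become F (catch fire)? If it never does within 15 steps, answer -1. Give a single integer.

Step 1: cell (3,3)='F' (+3 fires, +1 burnt)
  -> target ignites at step 1
Step 2: cell (3,3)='.' (+5 fires, +3 burnt)
Step 3: cell (3,3)='.' (+5 fires, +5 burnt)
Step 4: cell (3,3)='.' (+4 fires, +5 burnt)
Step 5: cell (3,3)='.' (+4 fires, +4 burnt)
Step 6: cell (3,3)='.' (+2 fires, +4 burnt)
Step 7: cell (3,3)='.' (+2 fires, +2 burnt)
Step 8: cell (3,3)='.' (+0 fires, +2 burnt)
  fire out at step 8

1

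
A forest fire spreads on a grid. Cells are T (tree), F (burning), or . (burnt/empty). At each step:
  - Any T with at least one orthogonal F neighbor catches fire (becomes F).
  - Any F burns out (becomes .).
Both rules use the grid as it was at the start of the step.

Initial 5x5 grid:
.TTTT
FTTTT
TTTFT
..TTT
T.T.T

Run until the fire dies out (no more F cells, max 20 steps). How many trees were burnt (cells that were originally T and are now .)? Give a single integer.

Answer: 17

Derivation:
Step 1: +6 fires, +2 burnt (F count now 6)
Step 2: +7 fires, +6 burnt (F count now 7)
Step 3: +4 fires, +7 burnt (F count now 4)
Step 4: +0 fires, +4 burnt (F count now 0)
Fire out after step 4
Initially T: 18, now '.': 24
Total burnt (originally-T cells now '.'): 17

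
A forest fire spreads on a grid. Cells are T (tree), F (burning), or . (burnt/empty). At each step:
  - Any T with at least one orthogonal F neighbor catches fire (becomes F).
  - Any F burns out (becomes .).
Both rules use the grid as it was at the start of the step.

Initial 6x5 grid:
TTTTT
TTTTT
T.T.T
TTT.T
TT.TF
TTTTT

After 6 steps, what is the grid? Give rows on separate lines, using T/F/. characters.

Step 1: 3 trees catch fire, 1 burn out
  TTTTT
  TTTTT
  T.T.T
  TTT.F
  TT.F.
  TTTTF
Step 2: 2 trees catch fire, 3 burn out
  TTTTT
  TTTTT
  T.T.F
  TTT..
  TT...
  TTTF.
Step 3: 2 trees catch fire, 2 burn out
  TTTTT
  TTTTF
  T.T..
  TTT..
  TT...
  TTF..
Step 4: 3 trees catch fire, 2 burn out
  TTTTF
  TTTF.
  T.T..
  TTT..
  TT...
  TF...
Step 5: 4 trees catch fire, 3 burn out
  TTTF.
  TTF..
  T.T..
  TTT..
  TF...
  F....
Step 6: 5 trees catch fire, 4 burn out
  TTF..
  TF...
  T.F..
  TFT..
  F....
  .....

TTF..
TF...
T.F..
TFT..
F....
.....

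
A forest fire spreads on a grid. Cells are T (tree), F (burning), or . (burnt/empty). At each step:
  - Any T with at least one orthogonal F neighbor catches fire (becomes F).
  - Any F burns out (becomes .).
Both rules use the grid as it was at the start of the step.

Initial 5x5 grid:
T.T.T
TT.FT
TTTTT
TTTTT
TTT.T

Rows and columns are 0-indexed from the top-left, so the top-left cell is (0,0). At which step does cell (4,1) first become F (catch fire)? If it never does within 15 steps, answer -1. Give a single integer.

Step 1: cell (4,1)='T' (+2 fires, +1 burnt)
Step 2: cell (4,1)='T' (+4 fires, +2 burnt)
Step 3: cell (4,1)='T' (+3 fires, +4 burnt)
Step 4: cell (4,1)='T' (+5 fires, +3 burnt)
Step 5: cell (4,1)='F' (+3 fires, +5 burnt)
  -> target ignites at step 5
Step 6: cell (4,1)='.' (+2 fires, +3 burnt)
Step 7: cell (4,1)='.' (+0 fires, +2 burnt)
  fire out at step 7

5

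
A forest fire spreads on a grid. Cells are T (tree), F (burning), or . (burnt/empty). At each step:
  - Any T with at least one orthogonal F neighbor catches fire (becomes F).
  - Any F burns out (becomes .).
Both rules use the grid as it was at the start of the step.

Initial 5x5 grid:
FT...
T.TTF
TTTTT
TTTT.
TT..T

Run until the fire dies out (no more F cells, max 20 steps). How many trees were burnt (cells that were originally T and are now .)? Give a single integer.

Answer: 15

Derivation:
Step 1: +4 fires, +2 burnt (F count now 4)
Step 2: +3 fires, +4 burnt (F count now 3)
Step 3: +4 fires, +3 burnt (F count now 4)
Step 4: +3 fires, +4 burnt (F count now 3)
Step 5: +1 fires, +3 burnt (F count now 1)
Step 6: +0 fires, +1 burnt (F count now 0)
Fire out after step 6
Initially T: 16, now '.': 24
Total burnt (originally-T cells now '.'): 15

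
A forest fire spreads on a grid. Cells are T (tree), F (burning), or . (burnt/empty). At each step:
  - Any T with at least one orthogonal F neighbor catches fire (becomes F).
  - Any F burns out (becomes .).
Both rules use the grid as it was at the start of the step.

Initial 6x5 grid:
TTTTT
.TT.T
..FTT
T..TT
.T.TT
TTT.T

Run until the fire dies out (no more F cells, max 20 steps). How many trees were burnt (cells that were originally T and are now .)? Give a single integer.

Answer: 15

Derivation:
Step 1: +2 fires, +1 burnt (F count now 2)
Step 2: +4 fires, +2 burnt (F count now 4)
Step 3: +5 fires, +4 burnt (F count now 5)
Step 4: +3 fires, +5 burnt (F count now 3)
Step 5: +1 fires, +3 burnt (F count now 1)
Step 6: +0 fires, +1 burnt (F count now 0)
Fire out after step 6
Initially T: 20, now '.': 25
Total burnt (originally-T cells now '.'): 15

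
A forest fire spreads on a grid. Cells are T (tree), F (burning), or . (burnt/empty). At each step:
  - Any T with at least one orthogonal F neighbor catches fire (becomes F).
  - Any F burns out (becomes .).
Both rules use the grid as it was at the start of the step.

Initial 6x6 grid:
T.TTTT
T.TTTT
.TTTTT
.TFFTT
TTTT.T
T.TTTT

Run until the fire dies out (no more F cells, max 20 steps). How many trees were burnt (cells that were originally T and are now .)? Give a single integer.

Step 1: +6 fires, +2 burnt (F count now 6)
Step 2: +8 fires, +6 burnt (F count now 8)
Step 3: +7 fires, +8 burnt (F count now 7)
Step 4: +4 fires, +7 burnt (F count now 4)
Step 5: +1 fires, +4 burnt (F count now 1)
Step 6: +0 fires, +1 burnt (F count now 0)
Fire out after step 6
Initially T: 28, now '.': 34
Total burnt (originally-T cells now '.'): 26

Answer: 26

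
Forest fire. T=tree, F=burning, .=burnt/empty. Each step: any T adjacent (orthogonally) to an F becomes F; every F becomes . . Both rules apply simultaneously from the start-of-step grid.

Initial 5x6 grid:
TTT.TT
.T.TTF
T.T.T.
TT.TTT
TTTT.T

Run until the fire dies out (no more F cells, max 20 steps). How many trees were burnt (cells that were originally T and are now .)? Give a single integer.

Answer: 16

Derivation:
Step 1: +2 fires, +1 burnt (F count now 2)
Step 2: +3 fires, +2 burnt (F count now 3)
Step 3: +1 fires, +3 burnt (F count now 1)
Step 4: +2 fires, +1 burnt (F count now 2)
Step 5: +2 fires, +2 burnt (F count now 2)
Step 6: +1 fires, +2 burnt (F count now 1)
Step 7: +1 fires, +1 burnt (F count now 1)
Step 8: +2 fires, +1 burnt (F count now 2)
Step 9: +1 fires, +2 burnt (F count now 1)
Step 10: +1 fires, +1 burnt (F count now 1)
Step 11: +0 fires, +1 burnt (F count now 0)
Fire out after step 11
Initially T: 21, now '.': 25
Total burnt (originally-T cells now '.'): 16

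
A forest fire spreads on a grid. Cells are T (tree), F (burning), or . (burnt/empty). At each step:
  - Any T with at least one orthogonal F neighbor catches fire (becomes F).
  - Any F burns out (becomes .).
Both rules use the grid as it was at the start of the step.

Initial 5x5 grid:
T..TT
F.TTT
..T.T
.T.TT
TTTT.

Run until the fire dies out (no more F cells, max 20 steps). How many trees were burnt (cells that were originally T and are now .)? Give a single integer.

Step 1: +1 fires, +1 burnt (F count now 1)
Step 2: +0 fires, +1 burnt (F count now 0)
Fire out after step 2
Initially T: 15, now '.': 11
Total burnt (originally-T cells now '.'): 1

Answer: 1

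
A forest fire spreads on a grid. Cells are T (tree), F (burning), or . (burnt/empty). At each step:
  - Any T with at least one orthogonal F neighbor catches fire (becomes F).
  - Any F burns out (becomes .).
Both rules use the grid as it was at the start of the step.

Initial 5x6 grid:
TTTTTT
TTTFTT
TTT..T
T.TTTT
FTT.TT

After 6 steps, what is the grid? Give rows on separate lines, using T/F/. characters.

Step 1: 5 trees catch fire, 2 burn out
  TTTFTT
  TTF.FT
  TTT..T
  F.TTTT
  .FT.TT
Step 2: 7 trees catch fire, 5 burn out
  TTF.FT
  TF...F
  FTF..T
  ..TTTT
  ..F.TT
Step 3: 6 trees catch fire, 7 burn out
  TF...F
  F.....
  .F...F
  ..FTTT
  ....TT
Step 4: 3 trees catch fire, 6 burn out
  F.....
  ......
  ......
  ...FTF
  ....TT
Step 5: 2 trees catch fire, 3 burn out
  ......
  ......
  ......
  ....F.
  ....TF
Step 6: 1 trees catch fire, 2 burn out
  ......
  ......
  ......
  ......
  ....F.

......
......
......
......
....F.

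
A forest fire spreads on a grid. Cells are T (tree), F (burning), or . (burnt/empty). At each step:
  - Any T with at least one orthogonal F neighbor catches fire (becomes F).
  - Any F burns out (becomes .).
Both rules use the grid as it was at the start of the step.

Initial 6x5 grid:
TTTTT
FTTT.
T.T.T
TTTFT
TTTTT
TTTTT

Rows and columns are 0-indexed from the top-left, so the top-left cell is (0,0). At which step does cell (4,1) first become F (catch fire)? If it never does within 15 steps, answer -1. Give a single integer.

Step 1: cell (4,1)='T' (+6 fires, +2 burnt)
Step 2: cell (4,1)='T' (+9 fires, +6 burnt)
Step 3: cell (4,1)='F' (+6 fires, +9 burnt)
  -> target ignites at step 3
Step 4: cell (4,1)='.' (+3 fires, +6 burnt)
Step 5: cell (4,1)='.' (+1 fires, +3 burnt)
Step 6: cell (4,1)='.' (+0 fires, +1 burnt)
  fire out at step 6

3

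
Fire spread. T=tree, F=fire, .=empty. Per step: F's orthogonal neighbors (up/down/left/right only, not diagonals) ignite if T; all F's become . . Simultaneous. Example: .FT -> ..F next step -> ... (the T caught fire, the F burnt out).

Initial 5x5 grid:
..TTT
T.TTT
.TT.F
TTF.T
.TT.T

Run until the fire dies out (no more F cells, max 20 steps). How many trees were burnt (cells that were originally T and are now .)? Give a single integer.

Answer: 14

Derivation:
Step 1: +5 fires, +2 burnt (F count now 5)
Step 2: +7 fires, +5 burnt (F count now 7)
Step 3: +2 fires, +7 burnt (F count now 2)
Step 4: +0 fires, +2 burnt (F count now 0)
Fire out after step 4
Initially T: 15, now '.': 24
Total burnt (originally-T cells now '.'): 14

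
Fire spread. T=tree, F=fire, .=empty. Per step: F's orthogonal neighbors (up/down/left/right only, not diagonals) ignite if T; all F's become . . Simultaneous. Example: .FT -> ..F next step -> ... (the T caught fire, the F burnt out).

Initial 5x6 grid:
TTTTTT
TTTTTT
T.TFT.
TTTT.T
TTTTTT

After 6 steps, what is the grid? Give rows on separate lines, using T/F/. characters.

Step 1: 4 trees catch fire, 1 burn out
  TTTTTT
  TTTFTT
  T.F.F.
  TTTF.T
  TTTTTT
Step 2: 5 trees catch fire, 4 burn out
  TTTFTT
  TTF.FT
  T.....
  TTF..T
  TTTFTT
Step 3: 7 trees catch fire, 5 burn out
  TTF.FT
  TF...F
  T.....
  TF...T
  TTF.FT
Step 4: 6 trees catch fire, 7 burn out
  TF...F
  F.....
  T.....
  F....T
  TF...F
Step 5: 4 trees catch fire, 6 burn out
  F.....
  ......
  F.....
  .....F
  F.....
Step 6: 0 trees catch fire, 4 burn out
  ......
  ......
  ......
  ......
  ......

......
......
......
......
......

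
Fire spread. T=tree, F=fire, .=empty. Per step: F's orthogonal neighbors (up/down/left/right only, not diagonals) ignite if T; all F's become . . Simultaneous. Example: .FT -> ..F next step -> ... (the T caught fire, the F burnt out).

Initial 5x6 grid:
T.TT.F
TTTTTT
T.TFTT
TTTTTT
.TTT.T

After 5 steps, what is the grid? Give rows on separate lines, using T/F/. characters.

Step 1: 5 trees catch fire, 2 burn out
  T.TT..
  TTTFTF
  T.F.FT
  TTTFTT
  .TTT.T
Step 2: 7 trees catch fire, 5 burn out
  T.TF..
  TTF.F.
  T....F
  TTF.FT
  .TTF.T
Step 3: 5 trees catch fire, 7 burn out
  T.F...
  TF....
  T.....
  TF...F
  .TF..T
Step 4: 4 trees catch fire, 5 burn out
  T.....
  F.....
  T.....
  F.....
  .F...F
Step 5: 2 trees catch fire, 4 burn out
  F.....
  ......
  F.....
  ......
  ......

F.....
......
F.....
......
......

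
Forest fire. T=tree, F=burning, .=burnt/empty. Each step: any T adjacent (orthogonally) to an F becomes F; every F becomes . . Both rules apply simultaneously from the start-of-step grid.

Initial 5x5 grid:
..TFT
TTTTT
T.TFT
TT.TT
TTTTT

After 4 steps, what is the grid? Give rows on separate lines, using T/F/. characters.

Step 1: 6 trees catch fire, 2 burn out
  ..F.F
  TTTFT
  T.F.F
  TT.FT
  TTTTT
Step 2: 4 trees catch fire, 6 burn out
  .....
  TTF.F
  T....
  TT..F
  TTTFT
Step 3: 3 trees catch fire, 4 burn out
  .....
  TF...
  T....
  TT...
  TTF.F
Step 4: 2 trees catch fire, 3 burn out
  .....
  F....
  T....
  TT...
  TF...

.....
F....
T....
TT...
TF...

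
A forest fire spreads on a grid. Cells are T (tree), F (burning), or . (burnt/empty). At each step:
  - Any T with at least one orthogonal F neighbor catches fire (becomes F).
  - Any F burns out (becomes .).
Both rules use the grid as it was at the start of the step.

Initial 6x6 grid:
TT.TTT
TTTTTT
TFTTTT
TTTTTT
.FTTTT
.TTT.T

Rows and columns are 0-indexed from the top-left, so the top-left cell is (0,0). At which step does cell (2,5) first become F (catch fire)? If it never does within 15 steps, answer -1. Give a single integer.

Step 1: cell (2,5)='T' (+6 fires, +2 burnt)
Step 2: cell (2,5)='T' (+8 fires, +6 burnt)
Step 3: cell (2,5)='T' (+6 fires, +8 burnt)
Step 4: cell (2,5)='F' (+5 fires, +6 burnt)
  -> target ignites at step 4
Step 5: cell (2,5)='.' (+4 fires, +5 burnt)
Step 6: cell (2,5)='.' (+1 fires, +4 burnt)
Step 7: cell (2,5)='.' (+0 fires, +1 burnt)
  fire out at step 7

4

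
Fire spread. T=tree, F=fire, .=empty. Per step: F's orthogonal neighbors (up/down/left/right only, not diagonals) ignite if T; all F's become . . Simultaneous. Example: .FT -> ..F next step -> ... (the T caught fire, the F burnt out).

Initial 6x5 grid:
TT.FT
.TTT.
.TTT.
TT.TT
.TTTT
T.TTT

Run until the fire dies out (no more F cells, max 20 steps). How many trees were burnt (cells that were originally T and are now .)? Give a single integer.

Step 1: +2 fires, +1 burnt (F count now 2)
Step 2: +2 fires, +2 burnt (F count now 2)
Step 3: +3 fires, +2 burnt (F count now 3)
Step 4: +4 fires, +3 burnt (F count now 4)
Step 5: +5 fires, +4 burnt (F count now 5)
Step 6: +4 fires, +5 burnt (F count now 4)
Step 7: +0 fires, +4 burnt (F count now 0)
Fire out after step 7
Initially T: 21, now '.': 29
Total burnt (originally-T cells now '.'): 20

Answer: 20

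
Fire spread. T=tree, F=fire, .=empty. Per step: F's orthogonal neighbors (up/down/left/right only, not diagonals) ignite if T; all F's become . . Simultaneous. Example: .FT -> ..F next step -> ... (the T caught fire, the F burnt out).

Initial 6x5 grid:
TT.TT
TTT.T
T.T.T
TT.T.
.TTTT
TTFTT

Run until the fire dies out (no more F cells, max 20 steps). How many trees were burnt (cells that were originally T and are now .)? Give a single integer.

Step 1: +3 fires, +1 burnt (F count now 3)
Step 2: +4 fires, +3 burnt (F count now 4)
Step 3: +3 fires, +4 burnt (F count now 3)
Step 4: +1 fires, +3 burnt (F count now 1)
Step 5: +1 fires, +1 burnt (F count now 1)
Step 6: +1 fires, +1 burnt (F count now 1)
Step 7: +2 fires, +1 burnt (F count now 2)
Step 8: +2 fires, +2 burnt (F count now 2)
Step 9: +1 fires, +2 burnt (F count now 1)
Step 10: +0 fires, +1 burnt (F count now 0)
Fire out after step 10
Initially T: 22, now '.': 26
Total burnt (originally-T cells now '.'): 18

Answer: 18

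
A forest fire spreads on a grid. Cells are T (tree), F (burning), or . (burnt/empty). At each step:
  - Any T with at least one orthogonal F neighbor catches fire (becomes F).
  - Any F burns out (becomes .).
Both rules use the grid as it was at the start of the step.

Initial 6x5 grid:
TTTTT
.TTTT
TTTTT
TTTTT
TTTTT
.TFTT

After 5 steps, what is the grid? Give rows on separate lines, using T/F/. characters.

Step 1: 3 trees catch fire, 1 burn out
  TTTTT
  .TTTT
  TTTTT
  TTTTT
  TTFTT
  .F.FT
Step 2: 4 trees catch fire, 3 burn out
  TTTTT
  .TTTT
  TTTTT
  TTFTT
  TF.FT
  ....F
Step 3: 5 trees catch fire, 4 burn out
  TTTTT
  .TTTT
  TTFTT
  TF.FT
  F...F
  .....
Step 4: 5 trees catch fire, 5 burn out
  TTTTT
  .TFTT
  TF.FT
  F...F
  .....
  .....
Step 5: 5 trees catch fire, 5 burn out
  TTFTT
  .F.FT
  F...F
  .....
  .....
  .....

TTFTT
.F.FT
F...F
.....
.....
.....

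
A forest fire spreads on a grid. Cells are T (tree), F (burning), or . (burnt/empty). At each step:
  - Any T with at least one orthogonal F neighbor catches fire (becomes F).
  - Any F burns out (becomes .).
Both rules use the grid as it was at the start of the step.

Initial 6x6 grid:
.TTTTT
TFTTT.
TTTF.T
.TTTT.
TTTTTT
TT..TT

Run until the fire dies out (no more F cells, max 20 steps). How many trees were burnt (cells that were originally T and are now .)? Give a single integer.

Answer: 26

Derivation:
Step 1: +7 fires, +2 burnt (F count now 7)
Step 2: +8 fires, +7 burnt (F count now 8)
Step 3: +4 fires, +8 burnt (F count now 4)
Step 4: +5 fires, +4 burnt (F count now 5)
Step 5: +2 fires, +5 burnt (F count now 2)
Step 6: +0 fires, +2 burnt (F count now 0)
Fire out after step 6
Initially T: 27, now '.': 35
Total burnt (originally-T cells now '.'): 26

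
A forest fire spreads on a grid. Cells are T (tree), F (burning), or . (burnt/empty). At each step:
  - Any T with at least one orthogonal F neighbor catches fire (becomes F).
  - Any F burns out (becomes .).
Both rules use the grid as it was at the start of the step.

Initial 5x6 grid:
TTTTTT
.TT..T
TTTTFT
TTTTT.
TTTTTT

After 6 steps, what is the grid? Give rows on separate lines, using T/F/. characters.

Step 1: 3 trees catch fire, 1 burn out
  TTTTTT
  .TT..T
  TTTF.F
  TTTTF.
  TTTTTT
Step 2: 4 trees catch fire, 3 burn out
  TTTTTT
  .TT..F
  TTF...
  TTTF..
  TTTTFT
Step 3: 6 trees catch fire, 4 burn out
  TTTTTF
  .TF...
  TF....
  TTF...
  TTTF.F
Step 4: 6 trees catch fire, 6 burn out
  TTFTF.
  .F....
  F.....
  TF....
  TTF...
Step 5: 4 trees catch fire, 6 burn out
  TF.F..
  ......
  ......
  F.....
  TF....
Step 6: 2 trees catch fire, 4 burn out
  F.....
  ......
  ......
  ......
  F.....

F.....
......
......
......
F.....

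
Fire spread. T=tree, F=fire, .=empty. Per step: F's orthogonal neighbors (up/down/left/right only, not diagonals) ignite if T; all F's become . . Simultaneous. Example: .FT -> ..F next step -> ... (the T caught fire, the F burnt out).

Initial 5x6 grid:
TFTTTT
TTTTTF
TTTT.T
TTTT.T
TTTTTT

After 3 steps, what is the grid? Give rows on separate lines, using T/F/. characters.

Step 1: 6 trees catch fire, 2 burn out
  F.FTTF
  TFTTF.
  TTTT.F
  TTTT.T
  TTTTTT
Step 2: 7 trees catch fire, 6 burn out
  ...FF.
  F.FF..
  TFTT..
  TTTT.F
  TTTTTT
Step 3: 5 trees catch fire, 7 burn out
  ......
  ......
  F.FF..
  TFTT..
  TTTTTF

......
......
F.FF..
TFTT..
TTTTTF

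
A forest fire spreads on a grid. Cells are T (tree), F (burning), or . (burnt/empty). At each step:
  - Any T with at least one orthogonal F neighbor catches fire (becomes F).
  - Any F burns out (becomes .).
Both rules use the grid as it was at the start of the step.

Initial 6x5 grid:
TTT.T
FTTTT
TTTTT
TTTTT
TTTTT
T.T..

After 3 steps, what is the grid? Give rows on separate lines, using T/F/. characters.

Step 1: 3 trees catch fire, 1 burn out
  FTT.T
  .FTTT
  FTTTT
  TTTTT
  TTTTT
  T.T..
Step 2: 4 trees catch fire, 3 burn out
  .FT.T
  ..FTT
  .FTTT
  FTTTT
  TTTTT
  T.T..
Step 3: 5 trees catch fire, 4 burn out
  ..F.T
  ...FT
  ..FTT
  .FTTT
  FTTTT
  T.T..

..F.T
...FT
..FTT
.FTTT
FTTTT
T.T..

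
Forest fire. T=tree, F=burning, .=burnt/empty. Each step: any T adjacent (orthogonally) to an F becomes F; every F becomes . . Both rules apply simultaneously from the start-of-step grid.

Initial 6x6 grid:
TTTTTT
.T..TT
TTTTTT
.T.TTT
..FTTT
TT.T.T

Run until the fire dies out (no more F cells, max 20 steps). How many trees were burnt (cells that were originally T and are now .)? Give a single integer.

Step 1: +1 fires, +1 burnt (F count now 1)
Step 2: +3 fires, +1 burnt (F count now 3)
Step 3: +3 fires, +3 burnt (F count now 3)
Step 4: +4 fires, +3 burnt (F count now 4)
Step 5: +3 fires, +4 burnt (F count now 3)
Step 6: +5 fires, +3 burnt (F count now 5)
Step 7: +3 fires, +5 burnt (F count now 3)
Step 8: +2 fires, +3 burnt (F count now 2)
Step 9: +0 fires, +2 burnt (F count now 0)
Fire out after step 9
Initially T: 26, now '.': 34
Total burnt (originally-T cells now '.'): 24

Answer: 24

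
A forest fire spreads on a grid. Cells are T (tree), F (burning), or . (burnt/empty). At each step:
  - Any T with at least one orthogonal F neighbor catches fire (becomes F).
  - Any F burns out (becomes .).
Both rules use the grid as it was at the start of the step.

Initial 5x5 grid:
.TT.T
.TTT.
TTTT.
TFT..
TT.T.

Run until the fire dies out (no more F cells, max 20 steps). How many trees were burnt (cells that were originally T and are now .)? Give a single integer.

Step 1: +4 fires, +1 burnt (F count now 4)
Step 2: +4 fires, +4 burnt (F count now 4)
Step 3: +3 fires, +4 burnt (F count now 3)
Step 4: +2 fires, +3 burnt (F count now 2)
Step 5: +0 fires, +2 burnt (F count now 0)
Fire out after step 5
Initially T: 15, now '.': 23
Total burnt (originally-T cells now '.'): 13

Answer: 13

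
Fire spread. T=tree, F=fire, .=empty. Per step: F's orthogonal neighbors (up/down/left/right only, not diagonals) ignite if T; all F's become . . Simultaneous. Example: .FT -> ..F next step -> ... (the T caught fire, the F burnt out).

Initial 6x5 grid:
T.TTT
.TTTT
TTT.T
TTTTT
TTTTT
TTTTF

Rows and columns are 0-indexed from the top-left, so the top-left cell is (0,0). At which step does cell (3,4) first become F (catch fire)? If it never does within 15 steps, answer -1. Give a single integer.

Step 1: cell (3,4)='T' (+2 fires, +1 burnt)
Step 2: cell (3,4)='F' (+3 fires, +2 burnt)
  -> target ignites at step 2
Step 3: cell (3,4)='.' (+4 fires, +3 burnt)
Step 4: cell (3,4)='.' (+4 fires, +4 burnt)
Step 5: cell (3,4)='.' (+5 fires, +4 burnt)
Step 6: cell (3,4)='.' (+4 fires, +5 burnt)
Step 7: cell (3,4)='.' (+3 fires, +4 burnt)
Step 8: cell (3,4)='.' (+0 fires, +3 burnt)
  fire out at step 8

2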